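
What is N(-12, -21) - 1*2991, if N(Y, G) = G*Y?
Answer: -2739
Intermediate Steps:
N(-12, -21) - 1*2991 = -21*(-12) - 1*2991 = 252 - 2991 = -2739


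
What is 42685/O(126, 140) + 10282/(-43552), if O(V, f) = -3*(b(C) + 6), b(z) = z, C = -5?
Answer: -929523983/65328 ≈ -14229.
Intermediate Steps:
O(V, f) = -3 (O(V, f) = -3*(-5 + 6) = -3*1 = -3)
42685/O(126, 140) + 10282/(-43552) = 42685/(-3) + 10282/(-43552) = 42685*(-⅓) + 10282*(-1/43552) = -42685/3 - 5141/21776 = -929523983/65328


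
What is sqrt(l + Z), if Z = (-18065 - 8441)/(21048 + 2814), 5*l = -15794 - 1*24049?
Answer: I*sqrt(28361961461190)/59655 ≈ 89.273*I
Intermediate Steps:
l = -39843/5 (l = (-15794 - 1*24049)/5 = (-15794 - 24049)/5 = (1/5)*(-39843) = -39843/5 ≈ -7968.6)
Z = -13253/11931 (Z = -26506/23862 = -26506*1/23862 = -13253/11931 ≈ -1.1108)
sqrt(l + Z) = sqrt(-39843/5 - 13253/11931) = sqrt(-475433098/59655) = I*sqrt(28361961461190)/59655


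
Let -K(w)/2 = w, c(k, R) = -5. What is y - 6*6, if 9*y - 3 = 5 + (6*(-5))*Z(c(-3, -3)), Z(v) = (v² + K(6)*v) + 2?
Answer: -2926/9 ≈ -325.11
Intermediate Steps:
K(w) = -2*w
Z(v) = 2 + v² - 12*v (Z(v) = (v² + (-2*6)*v) + 2 = (v² - 12*v) + 2 = 2 + v² - 12*v)
y = -2602/9 (y = ⅓ + (5 + (6*(-5))*(2 + (-5)² - 12*(-5)))/9 = ⅓ + (5 - 30*(2 + 25 + 60))/9 = ⅓ + (5 - 30*87)/9 = ⅓ + (5 - 2610)/9 = ⅓ + (⅑)*(-2605) = ⅓ - 2605/9 = -2602/9 ≈ -289.11)
y - 6*6 = -2602/9 - 6*6 = -2602/9 - 36 = -2926/9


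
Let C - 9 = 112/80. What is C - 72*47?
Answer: -16868/5 ≈ -3373.6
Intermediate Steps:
C = 52/5 (C = 9 + 112/80 = 9 + 112*(1/80) = 9 + 7/5 = 52/5 ≈ 10.400)
C - 72*47 = 52/5 - 72*47 = 52/5 - 3384 = -16868/5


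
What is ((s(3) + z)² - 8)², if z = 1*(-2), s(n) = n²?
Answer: 1681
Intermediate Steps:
z = -2
((s(3) + z)² - 8)² = ((3² - 2)² - 8)² = ((9 - 2)² - 8)² = (7² - 8)² = (49 - 8)² = 41² = 1681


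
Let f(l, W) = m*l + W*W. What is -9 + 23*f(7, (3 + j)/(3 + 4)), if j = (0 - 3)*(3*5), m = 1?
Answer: 980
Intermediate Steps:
j = -45 (j = -3*15 = -45)
f(l, W) = l + W² (f(l, W) = 1*l + W*W = l + W²)
-9 + 23*f(7, (3 + j)/(3 + 4)) = -9 + 23*(7 + ((3 - 45)/(3 + 4))²) = -9 + 23*(7 + (-42/7)²) = -9 + 23*(7 + (-42*⅐)²) = -9 + 23*(7 + (-6)²) = -9 + 23*(7 + 36) = -9 + 23*43 = -9 + 989 = 980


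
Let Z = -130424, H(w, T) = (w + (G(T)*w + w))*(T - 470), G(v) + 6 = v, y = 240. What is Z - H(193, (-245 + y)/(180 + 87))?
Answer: -35286430591/71289 ≈ -4.9498e+5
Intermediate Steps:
G(v) = -6 + v
H(w, T) = (-470 + T)*(2*w + w*(-6 + T)) (H(w, T) = (w + ((-6 + T)*w + w))*(T - 470) = (w + (w*(-6 + T) + w))*(-470 + T) = (w + (w + w*(-6 + T)))*(-470 + T) = (2*w + w*(-6 + T))*(-470 + T) = (-470 + T)*(2*w + w*(-6 + T)))
Z - H(193, (-245 + y)/(180 + 87)) = -130424 - 193*(1880 + ((-245 + 240)/(180 + 87))**2 - 474*(-245 + 240)/(180 + 87)) = -130424 - 193*(1880 + (-5/267)**2 - (-2370)/267) = -130424 - 193*(1880 + (-5*1/267)**2 - (-2370)/267) = -130424 - 193*(1880 + (-5/267)**2 - 474*(-5/267)) = -130424 - 193*(1880 + 25/71289 + 790/89) = -130424 - 193*134656135/71289 = -130424 - 1*25988634055/71289 = -130424 - 25988634055/71289 = -35286430591/71289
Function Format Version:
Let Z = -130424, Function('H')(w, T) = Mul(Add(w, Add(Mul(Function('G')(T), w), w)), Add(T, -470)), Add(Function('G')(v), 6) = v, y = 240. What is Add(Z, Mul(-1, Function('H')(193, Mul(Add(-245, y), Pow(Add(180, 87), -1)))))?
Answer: Rational(-35286430591, 71289) ≈ -4.9498e+5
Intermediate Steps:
Function('G')(v) = Add(-6, v)
Function('H')(w, T) = Mul(Add(-470, T), Add(Mul(2, w), Mul(w, Add(-6, T)))) (Function('H')(w, T) = Mul(Add(w, Add(Mul(Add(-6, T), w), w)), Add(T, -470)) = Mul(Add(w, Add(Mul(w, Add(-6, T)), w)), Add(-470, T)) = Mul(Add(w, Add(w, Mul(w, Add(-6, T)))), Add(-470, T)) = Mul(Add(Mul(2, w), Mul(w, Add(-6, T))), Add(-470, T)) = Mul(Add(-470, T), Add(Mul(2, w), Mul(w, Add(-6, T)))))
Add(Z, Mul(-1, Function('H')(193, Mul(Add(-245, y), Pow(Add(180, 87), -1))))) = Add(-130424, Mul(-1, Mul(193, Add(1880, Pow(Mul(Add(-245, 240), Pow(Add(180, 87), -1)), 2), Mul(-474, Mul(Add(-245, 240), Pow(Add(180, 87), -1))))))) = Add(-130424, Mul(-1, Mul(193, Add(1880, Pow(Mul(-5, Pow(267, -1)), 2), Mul(-474, Mul(-5, Pow(267, -1))))))) = Add(-130424, Mul(-1, Mul(193, Add(1880, Pow(Mul(-5, Rational(1, 267)), 2), Mul(-474, Mul(-5, Rational(1, 267))))))) = Add(-130424, Mul(-1, Mul(193, Add(1880, Pow(Rational(-5, 267), 2), Mul(-474, Rational(-5, 267)))))) = Add(-130424, Mul(-1, Mul(193, Add(1880, Rational(25, 71289), Rational(790, 89))))) = Add(-130424, Mul(-1, Mul(193, Rational(134656135, 71289)))) = Add(-130424, Mul(-1, Rational(25988634055, 71289))) = Add(-130424, Rational(-25988634055, 71289)) = Rational(-35286430591, 71289)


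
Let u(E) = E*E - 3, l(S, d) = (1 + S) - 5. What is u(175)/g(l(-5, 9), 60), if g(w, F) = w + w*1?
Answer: -15311/9 ≈ -1701.2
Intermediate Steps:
l(S, d) = -4 + S
u(E) = -3 + E² (u(E) = E² - 3 = -3 + E²)
g(w, F) = 2*w (g(w, F) = w + w = 2*w)
u(175)/g(l(-5, 9), 60) = (-3 + 175²)/((2*(-4 - 5))) = (-3 + 30625)/((2*(-9))) = 30622/(-18) = 30622*(-1/18) = -15311/9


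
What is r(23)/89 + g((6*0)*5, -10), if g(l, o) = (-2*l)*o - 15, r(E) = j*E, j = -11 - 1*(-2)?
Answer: -1542/89 ≈ -17.326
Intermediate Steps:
j = -9 (j = -11 + 2 = -9)
r(E) = -9*E
g(l, o) = -15 - 2*l*o (g(l, o) = -2*l*o - 15 = -15 - 2*l*o)
r(23)/89 + g((6*0)*5, -10) = -9*23/89 + (-15 - 2*(6*0)*5*(-10)) = -207*1/89 + (-15 - 2*0*5*(-10)) = -207/89 + (-15 - 2*0*(-10)) = -207/89 + (-15 + 0) = -207/89 - 15 = -1542/89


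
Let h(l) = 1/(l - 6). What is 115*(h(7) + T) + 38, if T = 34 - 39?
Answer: -422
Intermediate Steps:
T = -5
h(l) = 1/(-6 + l)
115*(h(7) + T) + 38 = 115*(1/(-6 + 7) - 5) + 38 = 115*(1/1 - 5) + 38 = 115*(1 - 5) + 38 = 115*(-4) + 38 = -460 + 38 = -422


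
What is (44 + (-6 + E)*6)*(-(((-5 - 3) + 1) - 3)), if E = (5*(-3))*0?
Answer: 80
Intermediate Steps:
E = 0 (E = -15*0 = 0)
(44 + (-6 + E)*6)*(-(((-5 - 3) + 1) - 3)) = (44 + (-6 + 0)*6)*(-(((-5 - 3) + 1) - 3)) = (44 - 6*6)*(-((-8 + 1) - 3)) = (44 - 36)*(-(-7 - 3)) = 8*(-1*(-10)) = 8*10 = 80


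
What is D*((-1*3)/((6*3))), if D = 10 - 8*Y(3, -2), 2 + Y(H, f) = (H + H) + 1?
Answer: 5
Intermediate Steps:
Y(H, f) = -1 + 2*H (Y(H, f) = -2 + ((H + H) + 1) = -2 + (2*H + 1) = -2 + (1 + 2*H) = -1 + 2*H)
D = -30 (D = 10 - 8*(-1 + 2*3) = 10 - 8*(-1 + 6) = 10 - 8*5 = 10 - 40 = -30)
D*((-1*3)/((6*3))) = -30*(-1*3)/(6*3) = -(-90)/18 = -30*(-⅙) = 5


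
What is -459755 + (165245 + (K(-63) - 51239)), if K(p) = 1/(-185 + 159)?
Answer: -8989475/26 ≈ -3.4575e+5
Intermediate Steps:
K(p) = -1/26 (K(p) = 1/(-26) = -1/26)
-459755 + (165245 + (K(-63) - 51239)) = -459755 + (165245 + (-1/26 - 51239)) = -459755 + (165245 - 1332215/26) = -459755 + 2964155/26 = -8989475/26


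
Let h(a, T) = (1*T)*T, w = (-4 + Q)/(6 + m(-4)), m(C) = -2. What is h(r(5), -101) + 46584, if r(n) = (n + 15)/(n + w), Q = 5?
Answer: 56785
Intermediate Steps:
w = ¼ (w = (-4 + 5)/(6 - 2) = 1/4 = 1*(¼) = ¼ ≈ 0.25000)
r(n) = (15 + n)/(¼ + n) (r(n) = (n + 15)/(n + ¼) = (15 + n)/(¼ + n))
h(a, T) = T² (h(a, T) = T*T = T²)
h(r(5), -101) + 46584 = (-101)² + 46584 = 10201 + 46584 = 56785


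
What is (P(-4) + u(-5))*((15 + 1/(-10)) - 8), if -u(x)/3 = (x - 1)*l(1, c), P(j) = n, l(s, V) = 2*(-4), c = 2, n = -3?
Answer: -10143/10 ≈ -1014.3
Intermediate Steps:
l(s, V) = -8
P(j) = -3
u(x) = -24 + 24*x (u(x) = -3*(x - 1)*(-8) = -3*(-1 + x)*(-8) = -3*(8 - 8*x) = -24 + 24*x)
(P(-4) + u(-5))*((15 + 1/(-10)) - 8) = (-3 + (-24 + 24*(-5)))*((15 + 1/(-10)) - 8) = (-3 + (-24 - 120))*((15 - ⅒) - 8) = (-3 - 144)*(149/10 - 8) = -147*69/10 = -10143/10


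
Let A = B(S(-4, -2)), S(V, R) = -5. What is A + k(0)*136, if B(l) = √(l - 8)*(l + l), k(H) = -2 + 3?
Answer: 136 - 10*I*√13 ≈ 136.0 - 36.056*I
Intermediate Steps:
k(H) = 1
B(l) = 2*l*√(-8 + l) (B(l) = √(-8 + l)*(2*l) = 2*l*√(-8 + l))
A = -10*I*√13 (A = 2*(-5)*√(-8 - 5) = 2*(-5)*√(-13) = 2*(-5)*(I*√13) = -10*I*√13 ≈ -36.056*I)
A + k(0)*136 = -10*I*√13 + 1*136 = -10*I*√13 + 136 = 136 - 10*I*√13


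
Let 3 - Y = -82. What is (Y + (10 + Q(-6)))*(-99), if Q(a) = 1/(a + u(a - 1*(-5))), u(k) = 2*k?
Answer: -75141/8 ≈ -9392.6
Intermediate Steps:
Y = 85 (Y = 3 - 1*(-82) = 3 + 82 = 85)
Q(a) = 1/(10 + 3*a) (Q(a) = 1/(a + 2*(a - 1*(-5))) = 1/(a + 2*(a + 5)) = 1/(a + 2*(5 + a)) = 1/(a + (10 + 2*a)) = 1/(10 + 3*a))
(Y + (10 + Q(-6)))*(-99) = (85 + (10 + 1/(10 + 3*(-6))))*(-99) = (85 + (10 + 1/(10 - 18)))*(-99) = (85 + (10 + 1/(-8)))*(-99) = (85 + (10 - ⅛))*(-99) = (85 + 79/8)*(-99) = (759/8)*(-99) = -75141/8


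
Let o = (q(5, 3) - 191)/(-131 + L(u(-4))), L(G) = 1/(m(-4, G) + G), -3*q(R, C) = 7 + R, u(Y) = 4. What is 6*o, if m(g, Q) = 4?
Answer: 3120/349 ≈ 8.9398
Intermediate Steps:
q(R, C) = -7/3 - R/3 (q(R, C) = -(7 + R)/3 = -7/3 - R/3)
L(G) = 1/(4 + G)
o = 520/349 (o = ((-7/3 - 1/3*5) - 191)/(-131 + 1/(4 + 4)) = ((-7/3 - 5/3) - 191)/(-131 + 1/8) = (-4 - 191)/(-131 + 1/8) = -195/(-1047/8) = -195*(-8/1047) = 520/349 ≈ 1.4900)
6*o = 6*(520/349) = 3120/349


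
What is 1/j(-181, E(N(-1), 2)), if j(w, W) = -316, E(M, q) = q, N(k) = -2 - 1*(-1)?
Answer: -1/316 ≈ -0.0031646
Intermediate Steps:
N(k) = -1 (N(k) = -2 + 1 = -1)
1/j(-181, E(N(-1), 2)) = 1/(-316) = -1/316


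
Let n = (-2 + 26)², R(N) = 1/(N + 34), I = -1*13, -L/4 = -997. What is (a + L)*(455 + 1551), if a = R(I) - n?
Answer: 143735918/21 ≈ 6.8446e+6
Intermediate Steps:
L = 3988 (L = -4*(-997) = 3988)
I = -13
R(N) = 1/(34 + N)
n = 576 (n = 24² = 576)
a = -12095/21 (a = 1/(34 - 13) - 1*576 = 1/21 - 576 = -12095/21 ≈ -575.95)
(a + L)*(455 + 1551) = (-12095/21 + 3988)*(455 + 1551) = (71653/21)*2006 = 143735918/21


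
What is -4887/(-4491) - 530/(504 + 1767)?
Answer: 968683/1133229 ≈ 0.85480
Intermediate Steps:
-4887/(-4491) - 530/(504 + 1767) = -4887*(-1/4491) - 530/2271 = 543/499 - 530*1/2271 = 543/499 - 530/2271 = 968683/1133229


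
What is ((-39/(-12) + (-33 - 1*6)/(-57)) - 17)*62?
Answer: -30783/38 ≈ -810.08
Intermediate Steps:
((-39/(-12) + (-33 - 1*6)/(-57)) - 17)*62 = ((-39*(-1/12) + (-33 - 6)*(-1/57)) - 17)*62 = ((13/4 - 39*(-1/57)) - 17)*62 = ((13/4 + 13/19) - 17)*62 = (299/76 - 17)*62 = -993/76*62 = -30783/38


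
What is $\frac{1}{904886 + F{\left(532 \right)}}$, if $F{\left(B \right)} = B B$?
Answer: $\frac{1}{1187910} \approx 8.4181 \cdot 10^{-7}$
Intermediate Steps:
$F{\left(B \right)} = B^{2}$
$\frac{1}{904886 + F{\left(532 \right)}} = \frac{1}{904886 + 532^{2}} = \frac{1}{904886 + 283024} = \frac{1}{1187910}$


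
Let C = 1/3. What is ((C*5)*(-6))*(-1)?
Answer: 10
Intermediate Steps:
C = ⅓ ≈ 0.33333
((C*5)*(-6))*(-1) = (((⅓)*5)*(-6))*(-1) = ((5/3)*(-6))*(-1) = -10*(-1) = 10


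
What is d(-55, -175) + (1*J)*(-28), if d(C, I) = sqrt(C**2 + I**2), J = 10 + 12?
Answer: -616 + 5*sqrt(1346) ≈ -432.56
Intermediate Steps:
J = 22
d(-55, -175) + (1*J)*(-28) = sqrt((-55)**2 + (-175)**2) + (1*22)*(-28) = sqrt(3025 + 30625) + 22*(-28) = sqrt(33650) - 616 = 5*sqrt(1346) - 616 = -616 + 5*sqrt(1346)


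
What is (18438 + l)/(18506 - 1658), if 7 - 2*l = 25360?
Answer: 3841/11232 ≈ 0.34197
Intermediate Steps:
l = -25353/2 (l = 7/2 - 1/2*25360 = 7/2 - 12680 = -25353/2 ≈ -12677.)
(18438 + l)/(18506 - 1658) = (18438 - 25353/2)/(18506 - 1658) = (11523/2)/16848 = (11523/2)*(1/16848) = 3841/11232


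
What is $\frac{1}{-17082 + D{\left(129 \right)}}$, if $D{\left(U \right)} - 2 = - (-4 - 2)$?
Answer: $- \frac{1}{17074} \approx -5.8569 \cdot 10^{-5}$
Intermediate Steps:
$D{\left(U \right)} = 8$ ($D{\left(U \right)} = 2 - \left(-4 - 2\right) = 2 - -6 = 2 + 6 = 8$)
$\frac{1}{-17082 + D{\left(129 \right)}} = \frac{1}{-17082 + 8} = \frac{1}{-17074} = - \frac{1}{17074}$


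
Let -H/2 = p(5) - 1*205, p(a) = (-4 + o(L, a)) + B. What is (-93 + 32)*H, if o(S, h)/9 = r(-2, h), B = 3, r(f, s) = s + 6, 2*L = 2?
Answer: -13054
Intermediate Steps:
L = 1 (L = (½)*2 = 1)
r(f, s) = 6 + s
o(S, h) = 54 + 9*h (o(S, h) = 9*(6 + h) = 54 + 9*h)
p(a) = 53 + 9*a (p(a) = (-4 + (54 + 9*a)) + 3 = (50 + 9*a) + 3 = 53 + 9*a)
H = 214 (H = -2*((53 + 9*5) - 1*205) = -2*((53 + 45) - 205) = -2*(98 - 205) = -2*(-107) = 214)
(-93 + 32)*H = (-93 + 32)*214 = -61*214 = -13054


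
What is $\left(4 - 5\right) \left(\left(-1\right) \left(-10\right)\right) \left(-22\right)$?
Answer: $220$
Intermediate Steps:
$\left(4 - 5\right) \left(\left(-1\right) \left(-10\right)\right) \left(-22\right) = \left(4 - 5\right) 10 \left(-22\right) = \left(-1\right) 10 \left(-22\right) = \left(-10\right) \left(-22\right) = 220$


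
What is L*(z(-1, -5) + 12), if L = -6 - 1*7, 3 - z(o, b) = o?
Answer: -208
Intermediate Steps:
z(o, b) = 3 - o
L = -13 (L = -6 - 7 = -13)
L*(z(-1, -5) + 12) = -13*((3 - 1*(-1)) + 12) = -13*((3 + 1) + 12) = -13*(4 + 12) = -13*16 = -208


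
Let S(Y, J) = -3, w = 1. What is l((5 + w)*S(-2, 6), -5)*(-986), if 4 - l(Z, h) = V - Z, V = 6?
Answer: 19720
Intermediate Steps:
l(Z, h) = -2 + Z (l(Z, h) = 4 - (6 - Z) = 4 + (-6 + Z) = -2 + Z)
l((5 + w)*S(-2, 6), -5)*(-986) = (-2 + (5 + 1)*(-3))*(-986) = (-2 + 6*(-3))*(-986) = (-2 - 18)*(-986) = -20*(-986) = 19720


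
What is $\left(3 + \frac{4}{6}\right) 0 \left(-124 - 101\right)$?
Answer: $0$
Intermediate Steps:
$\left(3 + \frac{4}{6}\right) 0 \left(-124 - 101\right) = \left(3 + 4 \cdot \frac{1}{6}\right) 0 \left(-225\right) = \left(3 + \frac{2}{3}\right) 0 \left(-225\right) = \frac{11}{3} \cdot 0 \left(-225\right) = 0 \left(-225\right) = 0$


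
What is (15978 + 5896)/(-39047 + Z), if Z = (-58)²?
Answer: -21874/35683 ≈ -0.61301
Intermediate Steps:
Z = 3364
(15978 + 5896)/(-39047 + Z) = (15978 + 5896)/(-39047 + 3364) = 21874/(-35683) = 21874*(-1/35683) = -21874/35683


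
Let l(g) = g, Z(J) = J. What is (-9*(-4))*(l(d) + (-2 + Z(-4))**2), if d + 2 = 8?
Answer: 1512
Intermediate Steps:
d = 6 (d = -2 + 8 = 6)
(-9*(-4))*(l(d) + (-2 + Z(-4))**2) = (-9*(-4))*(6 + (-2 - 4)**2) = 36*(6 + (-6)**2) = 36*(6 + 36) = 36*42 = 1512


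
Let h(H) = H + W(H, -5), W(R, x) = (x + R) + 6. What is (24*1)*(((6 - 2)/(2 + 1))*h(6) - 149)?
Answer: -3160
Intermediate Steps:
W(R, x) = 6 + R + x (W(R, x) = (R + x) + 6 = 6 + R + x)
h(H) = 1 + 2*H (h(H) = H + (6 + H - 5) = H + (1 + H) = 1 + 2*H)
(24*1)*(((6 - 2)/(2 + 1))*h(6) - 149) = (24*1)*(((6 - 2)/(2 + 1))*(1 + 2*6) - 149) = 24*((4/3)*(1 + 12) - 149) = 24*((4*(⅓))*13 - 149) = 24*((4/3)*13 - 149) = 24*(52/3 - 149) = 24*(-395/3) = -3160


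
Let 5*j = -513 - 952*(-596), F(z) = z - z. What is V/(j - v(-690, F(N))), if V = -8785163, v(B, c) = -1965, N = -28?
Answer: -43925815/576704 ≈ -76.167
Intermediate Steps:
F(z) = 0
j = 566879/5 (j = (-513 - 952*(-596))/5 = (-513 + 567392)/5 = (⅕)*566879 = 566879/5 ≈ 1.1338e+5)
V/(j - v(-690, F(N))) = -8785163/(566879/5 - 1*(-1965)) = -8785163/(566879/5 + 1965) = -8785163/576704/5 = -8785163*5/576704 = -43925815/576704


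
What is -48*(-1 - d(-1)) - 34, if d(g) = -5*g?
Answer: 254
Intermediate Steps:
-48*(-1 - d(-1)) - 34 = -48*(-1 - (-5)*(-1)) - 34 = -48*(-1 - 1*5) - 34 = -48*(-1 - 5) - 34 = -48*(-6) - 34 = 288 - 34 = 254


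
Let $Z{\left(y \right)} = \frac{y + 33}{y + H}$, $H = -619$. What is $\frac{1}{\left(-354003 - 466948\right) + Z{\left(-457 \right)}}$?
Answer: $- \frac{269}{220835713} \approx -1.2181 \cdot 10^{-6}$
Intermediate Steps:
$Z{\left(y \right)} = \frac{33 + y}{-619 + y}$ ($Z{\left(y \right)} = \frac{y + 33}{y - 619} = \frac{33 + y}{-619 + y}$)
$\frac{1}{\left(-354003 - 466948\right) + Z{\left(-457 \right)}} = \frac{1}{\left(-354003 - 466948\right) + \frac{33 - 457}{-619 - 457}} = \frac{1}{-820951 + \frac{1}{-1076} \left(-424\right)} = \frac{1}{-820951 - - \frac{106}{269}} = \frac{1}{-820951 + \frac{106}{269}} = \frac{1}{- \frac{220835713}{269}} = - \frac{269}{220835713}$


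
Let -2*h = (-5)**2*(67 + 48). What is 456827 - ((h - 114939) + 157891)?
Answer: 830625/2 ≈ 4.1531e+5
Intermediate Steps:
h = -2875/2 (h = -(-5)**2*(67 + 48)/2 = -25*115/2 = -1/2*2875 = -2875/2 ≈ -1437.5)
456827 - ((h - 114939) + 157891) = 456827 - ((-2875/2 - 114939) + 157891) = 456827 - (-232753/2 + 157891) = 456827 - 1*83029/2 = 456827 - 83029/2 = 830625/2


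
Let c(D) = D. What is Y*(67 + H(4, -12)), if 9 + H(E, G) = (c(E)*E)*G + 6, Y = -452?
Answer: 57856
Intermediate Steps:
H(E, G) = -3 + G*E² (H(E, G) = -9 + ((E*E)*G + 6) = -9 + (E²*G + 6) = -9 + (G*E² + 6) = -9 + (6 + G*E²) = -3 + G*E²)
Y*(67 + H(4, -12)) = -452*(67 + (-3 - 12*4²)) = -452*(67 + (-3 - 12*16)) = -452*(67 + (-3 - 192)) = -452*(67 - 195) = -452*(-128) = 57856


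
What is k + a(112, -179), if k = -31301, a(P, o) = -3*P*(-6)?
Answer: -29285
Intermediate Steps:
a(P, o) = 18*P
k + a(112, -179) = -31301 + 18*112 = -31301 + 2016 = -29285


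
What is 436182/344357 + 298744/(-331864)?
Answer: 402678035/1098843187 ≈ 0.36646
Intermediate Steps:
436182/344357 + 298744/(-331864) = 436182*(1/344357) + 298744*(-1/331864) = 436182/344357 - 37343/41483 = 402678035/1098843187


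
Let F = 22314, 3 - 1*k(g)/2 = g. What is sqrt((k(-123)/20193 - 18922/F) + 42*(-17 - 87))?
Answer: I*sqrt(24638810684027465253)/75097767 ≈ 66.097*I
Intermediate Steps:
k(g) = 6 - 2*g
sqrt((k(-123)/20193 - 18922/F) + 42*(-17 - 87)) = sqrt(((6 - 2*(-123))/20193 - 18922/22314) + 42*(-17 - 87)) = sqrt(((6 + 246)*(1/20193) - 18922*1/22314) + 42*(-104)) = sqrt((252*(1/20193) - 9461/11157) - 4368) = sqrt((84/6731 - 9461/11157) - 4368) = sqrt(-62744803/75097767 - 4368) = sqrt(-328089791059/75097767) = I*sqrt(24638810684027465253)/75097767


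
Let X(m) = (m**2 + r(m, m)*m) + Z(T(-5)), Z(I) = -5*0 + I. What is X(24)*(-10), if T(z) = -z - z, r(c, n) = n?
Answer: -11620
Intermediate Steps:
T(z) = -2*z
Z(I) = I (Z(I) = 0 + I = I)
X(m) = 10 + 2*m**2 (X(m) = (m**2 + m*m) - 2*(-5) = (m**2 + m**2) + 10 = 2*m**2 + 10 = 10 + 2*m**2)
X(24)*(-10) = (10 + 2*24**2)*(-10) = (10 + 2*576)*(-10) = (10 + 1152)*(-10) = 1162*(-10) = -11620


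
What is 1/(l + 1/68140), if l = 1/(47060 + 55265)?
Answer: 1394485100/34093 ≈ 40902.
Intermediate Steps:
l = 1/102325 ≈ 9.7728e-6
1/(l + 1/68140) = 1/(1/102325 + 1/68140) = 1/(34093/1394485100) = 1394485100/34093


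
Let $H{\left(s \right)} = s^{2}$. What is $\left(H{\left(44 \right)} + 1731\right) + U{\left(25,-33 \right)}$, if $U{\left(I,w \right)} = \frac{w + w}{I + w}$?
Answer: $\frac{14701}{4} \approx 3675.3$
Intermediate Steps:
$U{\left(I,w \right)} = \frac{2 w}{I + w}$
$\left(H{\left(44 \right)} + 1731\right) + U{\left(25,-33 \right)} = \left(44^{2} + 1731\right) + 2 \left(-33\right) \frac{1}{25 - 33} = \left(1936 + 1731\right) + 2 \left(-33\right) \frac{1}{-8} = 3667 + 2 \left(-33\right) \left(- \frac{1}{8}\right) = 3667 + \frac{33}{4} = \frac{14701}{4}$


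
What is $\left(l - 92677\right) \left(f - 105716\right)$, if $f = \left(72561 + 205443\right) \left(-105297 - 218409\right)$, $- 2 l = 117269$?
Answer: $13616774354290210$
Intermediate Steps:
$l = - \frac{117269}{2}$ ($l = \left(- \frac{1}{2}\right) 117269 = - \frac{117269}{2} \approx -58635.0$)
$f = -89991562824$ ($f = 278004 \left(-323706\right) = -89991562824$)
$\left(l - 92677\right) \left(f - 105716\right) = \left(- \frac{117269}{2} - 92677\right) \left(-89991562824 - 105716\right) = \left(- \frac{302623}{2}\right) \left(-89991668540\right) = 13616774354290210$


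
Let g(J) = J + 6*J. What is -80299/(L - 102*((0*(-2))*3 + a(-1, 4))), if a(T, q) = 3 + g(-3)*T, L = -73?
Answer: 80299/2521 ≈ 31.852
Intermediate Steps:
g(J) = 7*J
a(T, q) = 3 - 21*T (a(T, q) = 3 + (7*(-3))*T = 3 - 21*T)
-80299/(L - 102*((0*(-2))*3 + a(-1, 4))) = -80299/(-73 - 102*((0*(-2))*3 + (3 - 21*(-1)))) = -80299/(-73 - 102*(0*3 + (3 + 21))) = -80299/(-73 - 102*(0 + 24)) = -80299/(-73 - 102*24) = -80299/(-73 - 2448) = -80299/(-2521) = -80299*(-1/2521) = 80299/2521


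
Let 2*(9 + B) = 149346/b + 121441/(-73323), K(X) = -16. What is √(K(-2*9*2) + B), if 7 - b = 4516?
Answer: I*√2824776326332798/8163294 ≈ 6.5107*I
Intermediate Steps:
b = -4509 (b = 7 - 1*4516 = 7 - 4516 = -4509)
B = -646263539/24489882 (B = -9 + (149346/(-4509) + 121441/(-73323))/2 = -9 + (149346*(-1/4509) + 121441*(-1/73323))/2 = -9 + (-16594/501 - 121441/73323)/2 = -9 + (½)*(-425854601/12244941) = -9 - 425854601/24489882 = -646263539/24489882 ≈ -26.389)
√(K(-2*9*2) + B) = √(-16 - 646263539/24489882) = √(-1038101651/24489882) = I*√2824776326332798/8163294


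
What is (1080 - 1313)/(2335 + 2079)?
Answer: -233/4414 ≈ -0.052787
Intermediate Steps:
(1080 - 1313)/(2335 + 2079) = -233/4414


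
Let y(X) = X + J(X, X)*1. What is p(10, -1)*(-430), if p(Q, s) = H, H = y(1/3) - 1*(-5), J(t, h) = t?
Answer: -7310/3 ≈ -2436.7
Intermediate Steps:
y(X) = 2*X (y(X) = X + X*1 = X + X = 2*X)
H = 17/3 (H = 2*(1/3) - 1*(-5) = 2*(1*(1/3)) + 5 = 2*(1/3) + 5 = 2/3 + 5 = 17/3 ≈ 5.6667)
p(Q, s) = 17/3
p(10, -1)*(-430) = (17/3)*(-430) = -7310/3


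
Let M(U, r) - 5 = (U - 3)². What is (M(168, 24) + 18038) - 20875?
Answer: 24393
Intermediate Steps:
M(U, r) = 5 + (-3 + U)² (M(U, r) = 5 + (U - 3)² = 5 + (-3 + U)²)
(M(168, 24) + 18038) - 20875 = ((5 + (-3 + 168)²) + 18038) - 20875 = ((5 + 165²) + 18038) - 20875 = ((5 + 27225) + 18038) - 20875 = (27230 + 18038) - 20875 = 45268 - 20875 = 24393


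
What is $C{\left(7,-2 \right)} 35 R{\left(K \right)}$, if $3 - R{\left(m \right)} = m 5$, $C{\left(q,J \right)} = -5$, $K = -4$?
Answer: $-4025$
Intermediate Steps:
$R{\left(m \right)} = 3 - 5 m$ ($R{\left(m \right)} = 3 - m 5 = 3 - 5 m$)
$C{\left(7,-2 \right)} 35 R{\left(K \right)} = \left(-5\right) 35 \left(3 - -20\right) = - 175 \left(3 + 20\right) = \left(-175\right) 23 = -4025$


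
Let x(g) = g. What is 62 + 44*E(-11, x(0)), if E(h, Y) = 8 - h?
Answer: 898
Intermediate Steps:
62 + 44*E(-11, x(0)) = 62 + 44*(8 - 1*(-11)) = 62 + 44*(8 + 11) = 62 + 44*19 = 62 + 836 = 898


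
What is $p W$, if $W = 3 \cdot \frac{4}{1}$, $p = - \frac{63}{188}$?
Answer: $- \frac{189}{47} \approx -4.0213$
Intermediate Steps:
$p = - \frac{63}{188}$ ($p = \left(-63\right) \frac{1}{188} = - \frac{63}{188} \approx -0.33511$)
$W = 12$ ($W = 3 \cdot 4 \cdot 1 = 3 \cdot 4 = 12$)
$p W = \left(- \frac{63}{188}\right) 12 = - \frac{189}{47}$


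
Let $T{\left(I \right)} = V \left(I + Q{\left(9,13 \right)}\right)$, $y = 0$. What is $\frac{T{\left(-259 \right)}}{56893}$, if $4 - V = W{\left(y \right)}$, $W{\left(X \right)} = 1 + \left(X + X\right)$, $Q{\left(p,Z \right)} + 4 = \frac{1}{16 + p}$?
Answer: $- \frac{19722}{1422325} \approx -0.013866$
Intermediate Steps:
$Q{\left(p,Z \right)} = -4 + \frac{1}{16 + p}$
$W{\left(X \right)} = 1 + 2 X$
$V = 3$ ($V = 4 - \left(1 + 2 \cdot 0\right) = 4 - \left(1 + 0\right) = 4 - 1 = 3$)
$T{\left(I \right)} = - \frac{297}{25} + 3 I$ ($T{\left(I \right)} = 3 \left(I + \frac{-63 - 36}{16 + 9}\right) = 3 \left(I + \frac{-63 - 36}{25}\right) = 3 \left(I + \frac{1}{25} \left(-99\right)\right) = 3 \left(I - \frac{99}{25}\right) = 3 \left(- \frac{99}{25} + I\right) = - \frac{297}{25} + 3 I$)
$\frac{T{\left(-259 \right)}}{56893} = \frac{- \frac{297}{25} + 3 \left(-259\right)}{56893} = \left(- \frac{297}{25} - 777\right) \frac{1}{56893} = \left(- \frac{19722}{25}\right) \frac{1}{56893} = - \frac{19722}{1422325}$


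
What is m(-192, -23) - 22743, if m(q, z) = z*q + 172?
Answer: -18155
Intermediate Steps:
m(q, z) = 172 + q*z (m(q, z) = q*z + 172 = 172 + q*z)
m(-192, -23) - 22743 = (172 - 192*(-23)) - 22743 = (172 + 4416) - 22743 = 4588 - 22743 = -18155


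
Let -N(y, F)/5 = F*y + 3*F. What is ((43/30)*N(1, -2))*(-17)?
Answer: -2924/3 ≈ -974.67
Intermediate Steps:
N(y, F) = -15*F - 5*F*y (N(y, F) = -5*(F*y + 3*F) = -5*(3*F + F*y) = -15*F - 5*F*y)
((43/30)*N(1, -2))*(-17) = ((43/30)*(-5*(-2)*(3 + 1)))*(-17) = ((43*(1/30))*(-5*(-2)*4))*(-17) = ((43/30)*40)*(-17) = (172/3)*(-17) = -2924/3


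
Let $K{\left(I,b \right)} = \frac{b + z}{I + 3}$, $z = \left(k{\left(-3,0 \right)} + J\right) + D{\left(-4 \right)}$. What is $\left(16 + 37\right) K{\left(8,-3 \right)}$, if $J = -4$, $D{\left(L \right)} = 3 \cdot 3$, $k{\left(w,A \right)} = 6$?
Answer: $\frac{424}{11} \approx 38.545$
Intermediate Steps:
$D{\left(L \right)} = 9$
$z = 11$ ($z = \left(6 - 4\right) + 9 = 2 + 9 = 11$)
$K{\left(I,b \right)} = \frac{11 + b}{3 + I}$ ($K{\left(I,b \right)} = \frac{b + 11}{I + 3} = \frac{11 + b}{3 + I}$)
$\left(16 + 37\right) K{\left(8,-3 \right)} = \left(16 + 37\right) \frac{11 - 3}{3 + 8} = 53 \cdot \frac{1}{11} \cdot 8 = 53 \cdot \frac{8}{11} = \frac{424}{11}$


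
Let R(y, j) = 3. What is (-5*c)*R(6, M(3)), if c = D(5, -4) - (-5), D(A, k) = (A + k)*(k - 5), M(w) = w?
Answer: 60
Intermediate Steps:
D(A, k) = (-5 + k)*(A + k) (D(A, k) = (A + k)*(-5 + k) = (-5 + k)*(A + k))
c = -4 (c = ((-4)² - 5*5 - 5*(-4) + 5*(-4)) - (-5) = (16 - 25 + 20 - 20) - 1*(-5) = -9 + 5 = -4)
(-5*c)*R(6, M(3)) = -5*(-4)*3 = 20*3 = 60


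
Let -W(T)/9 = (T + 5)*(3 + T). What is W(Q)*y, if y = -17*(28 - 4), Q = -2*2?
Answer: -3672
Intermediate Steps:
Q = -4
y = -408 (y = -17*24 = -408)
W(T) = -9*(3 + T)*(5 + T) (W(T) = -9*(T + 5)*(3 + T) = -9*(5 + T)*(3 + T) = -9*(3 + T)*(5 + T))
W(Q)*y = (-135 - 72*(-4) - 9*(-4)²)*(-408) = (-135 + 288 - 9*16)*(-408) = (-135 + 288 - 144)*(-408) = 9*(-408) = -3672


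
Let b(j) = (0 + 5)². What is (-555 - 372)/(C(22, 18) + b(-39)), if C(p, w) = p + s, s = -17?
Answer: -309/10 ≈ -30.900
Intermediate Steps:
b(j) = 25 (b(j) = 5² = 25)
C(p, w) = -17 + p (C(p, w) = p - 17 = -17 + p)
(-555 - 372)/(C(22, 18) + b(-39)) = (-555 - 372)/((-17 + 22) + 25) = -927/(5 + 25) = -927/30 = -927*1/30 = -309/10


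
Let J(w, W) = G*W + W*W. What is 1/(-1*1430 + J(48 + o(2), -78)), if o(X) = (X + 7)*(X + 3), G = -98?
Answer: 1/12298 ≈ 8.1314e-5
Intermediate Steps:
o(X) = (3 + X)*(7 + X) (o(X) = (7 + X)*(3 + X) = (3 + X)*(7 + X))
J(w, W) = W² - 98*W (J(w, W) = -98*W + W*W = -98*W + W² = W² - 98*W)
1/(-1*1430 + J(48 + o(2), -78)) = 1/(-1*1430 - 78*(-98 - 78)) = 1/(-1430 - 78*(-176)) = 1/(-1430 + 13728) = 1/12298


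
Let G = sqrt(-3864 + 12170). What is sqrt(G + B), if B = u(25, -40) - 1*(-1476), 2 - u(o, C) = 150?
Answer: sqrt(1328 + sqrt(8306)) ≈ 37.671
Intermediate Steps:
u(o, C) = -148 (u(o, C) = 2 - 1*150 = 2 - 150 = -148)
G = sqrt(8306) ≈ 91.137
B = 1328 (B = -148 - 1*(-1476) = -148 + 1476 = 1328)
sqrt(G + B) = sqrt(sqrt(8306) + 1328) = sqrt(1328 + sqrt(8306))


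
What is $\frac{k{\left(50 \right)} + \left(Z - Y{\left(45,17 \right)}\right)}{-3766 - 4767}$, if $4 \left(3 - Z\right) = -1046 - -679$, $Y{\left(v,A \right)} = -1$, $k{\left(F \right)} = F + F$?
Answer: $- \frac{783}{34132} \approx -0.02294$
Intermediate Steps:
$k{\left(F \right)} = 2 F$
$Z = \frac{379}{4}$ ($Z = 3 - \frac{-1046 - -679}{4} = 3 - \frac{-1046 + 679}{4} = 3 - - \frac{367}{4} = 3 + \frac{367}{4} = \frac{379}{4} \approx 94.75$)
$\frac{k{\left(50 \right)} + \left(Z - Y{\left(45,17 \right)}\right)}{-3766 - 4767} = \frac{2 \cdot 50 + \left(\frac{379}{4} - -1\right)}{-3766 - 4767} = \frac{100 + \left(\frac{379}{4} + 1\right)}{-8533} = \left(100 + \frac{383}{4}\right) \left(- \frac{1}{8533}\right) = \frac{783}{4} \left(- \frac{1}{8533}\right) = - \frac{783}{34132}$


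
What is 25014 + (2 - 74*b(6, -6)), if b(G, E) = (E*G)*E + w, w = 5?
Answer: 8662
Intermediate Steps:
b(G, E) = 5 + G*E**2 (b(G, E) = (E*G)*E + 5 = G*E**2 + 5 = 5 + G*E**2)
25014 + (2 - 74*b(6, -6)) = 25014 + (2 - 74*(5 + 6*(-6)**2)) = 25014 + (2 - 74*(5 + 6*36)) = 25014 + (2 - 74*(5 + 216)) = 25014 + (2 - 74*221) = 25014 + (2 - 16354) = 25014 - 16352 = 8662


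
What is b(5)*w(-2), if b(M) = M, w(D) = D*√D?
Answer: -10*I*√2 ≈ -14.142*I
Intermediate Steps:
w(D) = D^(3/2)
b(5)*w(-2) = 5*(-2)^(3/2) = 5*(-2*I*√2) = -10*I*√2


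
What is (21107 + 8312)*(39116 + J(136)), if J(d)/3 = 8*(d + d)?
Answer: 1342800836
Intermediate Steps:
J(d) = 48*d (J(d) = 3*(8*(d + d)) = 3*(8*(2*d)) = 3*(16*d) = 48*d)
(21107 + 8312)*(39116 + J(136)) = (21107 + 8312)*(39116 + 48*136) = 29419*(39116 + 6528) = 29419*45644 = 1342800836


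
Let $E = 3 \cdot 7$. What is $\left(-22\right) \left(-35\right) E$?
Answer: $16170$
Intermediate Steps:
$E = 21$
$\left(-22\right) \left(-35\right) E = \left(-22\right) \left(-35\right) 21 = 770 \cdot 21 = 16170$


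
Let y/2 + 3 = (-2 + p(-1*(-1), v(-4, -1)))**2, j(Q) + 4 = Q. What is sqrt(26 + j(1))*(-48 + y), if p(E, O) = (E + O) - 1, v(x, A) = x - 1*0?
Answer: 18*sqrt(23) ≈ 86.325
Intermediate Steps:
v(x, A) = x (v(x, A) = x + 0 = x)
j(Q) = -4 + Q
p(E, O) = -1 + E + O
y = 66 (y = -6 + 2*(-2 + (-1 - 1*(-1) - 4))**2 = -6 + 2*(-2 + (-1 + 1 - 4))**2 = -6 + 2*(-2 - 4)**2 = -6 + 2*(-6)**2 = -6 + 2*36 = -6 + 72 = 66)
sqrt(26 + j(1))*(-48 + y) = sqrt(26 + (-4 + 1))*(-48 + 66) = sqrt(26 - 3)*18 = sqrt(23)*18 = 18*sqrt(23)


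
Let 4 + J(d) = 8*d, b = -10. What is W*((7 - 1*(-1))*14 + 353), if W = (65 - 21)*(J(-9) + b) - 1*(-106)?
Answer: -1710270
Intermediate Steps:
J(d) = -4 + 8*d
W = -3678 (W = (65 - 21)*((-4 + 8*(-9)) - 10) - 1*(-106) = 44*((-4 - 72) - 10) + 106 = 44*(-76 - 10) + 106 = 44*(-86) + 106 = -3784 + 106 = -3678)
W*((7 - 1*(-1))*14 + 353) = -3678*((7 - 1*(-1))*14 + 353) = -3678*((7 + 1)*14 + 353) = -3678*(8*14 + 353) = -3678*(112 + 353) = -3678*465 = -1710270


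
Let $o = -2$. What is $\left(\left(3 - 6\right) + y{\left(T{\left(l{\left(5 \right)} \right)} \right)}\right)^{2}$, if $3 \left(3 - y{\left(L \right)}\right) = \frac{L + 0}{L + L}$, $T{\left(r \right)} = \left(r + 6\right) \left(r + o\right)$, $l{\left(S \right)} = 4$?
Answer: $\frac{1}{36} \approx 0.027778$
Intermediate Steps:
$T{\left(r \right)} = \left(-2 + r\right) \left(6 + r\right)$ ($T{\left(r \right)} = \left(r + 6\right) \left(r - 2\right) = \left(6 + r\right) \left(-2 + r\right) = \left(-2 + r\right) \left(6 + r\right)$)
$y{\left(L \right)} = \frac{17}{6}$ ($y{\left(L \right)} = 3 - \frac{\left(L + 0\right) \frac{1}{L + L}}{3} = 3 - \frac{L \frac{1}{2 L}}{3} = 3 - \frac{1}{6} = \frac{17}{6}$)
$\left(\left(3 - 6\right) + y{\left(T{\left(l{\left(5 \right)} \right)} \right)}\right)^{2} = \left(\left(3 - 6\right) + \frac{17}{6}\right)^{2} = \left(-3 + \frac{17}{6}\right)^{2} = \left(- \frac{1}{6}\right)^{2} = \frac{1}{36}$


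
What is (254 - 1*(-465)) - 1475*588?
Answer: -866581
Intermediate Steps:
(254 - 1*(-465)) - 1475*588 = (254 + 465) - 867300 = 719 - 867300 = -866581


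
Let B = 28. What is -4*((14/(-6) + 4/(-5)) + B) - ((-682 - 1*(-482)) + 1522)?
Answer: -21322/15 ≈ -1421.5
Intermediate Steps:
-4*((14/(-6) + 4/(-5)) + B) - ((-682 - 1*(-482)) + 1522) = -4*((14/(-6) + 4/(-5)) + 28) - ((-682 - 1*(-482)) + 1522) = -4*((14*(-⅙) + 4*(-⅕)) + 28) - ((-682 + 482) + 1522) = -4*((-7/3 - ⅘) + 28) - (-200 + 1522) = -4*(-47/15 + 28) - 1*1322 = -4*373/15 - 1322 = -1492/15 - 1322 = -21322/15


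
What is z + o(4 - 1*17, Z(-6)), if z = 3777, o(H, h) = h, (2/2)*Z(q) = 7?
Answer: 3784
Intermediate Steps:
Z(q) = 7
z + o(4 - 1*17, Z(-6)) = 3777 + 7 = 3784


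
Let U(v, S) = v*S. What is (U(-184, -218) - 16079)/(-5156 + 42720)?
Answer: 24033/37564 ≈ 0.63979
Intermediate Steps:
U(v, S) = S*v
(U(-184, -218) - 16079)/(-5156 + 42720) = (-218*(-184) - 16079)/(-5156 + 42720) = (40112 - 16079)/37564 = 24033*(1/37564) = 24033/37564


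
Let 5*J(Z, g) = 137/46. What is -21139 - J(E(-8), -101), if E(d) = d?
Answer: -4862107/230 ≈ -21140.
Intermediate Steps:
J(Z, g) = 137/230 (J(Z, g) = (137/46)/5 = (137*(1/46))/5 = (1/5)*(137/46) = 137/230)
-21139 - J(E(-8), -101) = -21139 - 1*137/230 = -21139 - 137/230 = -4862107/230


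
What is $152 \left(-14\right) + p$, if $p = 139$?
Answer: $-1989$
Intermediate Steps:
$152 \left(-14\right) + p = 152 \left(-14\right) + 139 = -2128 + 139 = -1989$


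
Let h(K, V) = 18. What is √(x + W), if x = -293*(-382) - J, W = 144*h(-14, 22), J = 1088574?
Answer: 2*I*√243514 ≈ 986.94*I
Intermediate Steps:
W = 2592 (W = 144*18 = 2592)
x = -976648 (x = -293*(-382) - 1*1088574 = 111926 - 1088574 = -976648)
√(x + W) = √(-976648 + 2592) = √(-974056) = 2*I*√243514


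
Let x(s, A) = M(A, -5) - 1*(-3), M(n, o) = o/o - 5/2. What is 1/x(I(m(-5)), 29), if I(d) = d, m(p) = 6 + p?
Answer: ⅔ ≈ 0.66667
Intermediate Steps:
M(n, o) = -3/2 (M(n, o) = 1 - 5*½ = 1 - 5/2 = -3/2)
x(s, A) = 3/2 (x(s, A) = -3/2 - 1*(-3) = -3/2 + 3 = 3/2)
1/x(I(m(-5)), 29) = 1/(3/2) = ⅔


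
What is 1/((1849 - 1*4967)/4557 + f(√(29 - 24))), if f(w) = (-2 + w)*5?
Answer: 221871216/225259781 + 103831245*√5/225259781 ≈ 2.0157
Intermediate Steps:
f(w) = -10 + 5*w
1/((1849 - 1*4967)/4557 + f(√(29 - 24))) = 1/((1849 - 1*4967)/4557 + (-10 + 5*√(29 - 24))) = 1/((1849 - 4967)*(1/4557) + (-10 + 5*√5)) = 1/(-3118*1/4557 + (-10 + 5*√5)) = 1/(-3118/4557 + (-10 + 5*√5)) = 1/(-48688/4557 + 5*√5)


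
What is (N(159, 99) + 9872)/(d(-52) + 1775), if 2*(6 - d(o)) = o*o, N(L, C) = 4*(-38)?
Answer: 3240/143 ≈ 22.657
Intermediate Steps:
N(L, C) = -152
d(o) = 6 - o²/2 (d(o) = 6 - o*o/2 = 6 - o²/2)
(N(159, 99) + 9872)/(d(-52) + 1775) = (-152 + 9872)/((6 - ½*(-52)²) + 1775) = 9720/((6 - ½*2704) + 1775) = 9720/((6 - 1352) + 1775) = 9720/(-1346 + 1775) = 9720/429 = 9720*(1/429) = 3240/143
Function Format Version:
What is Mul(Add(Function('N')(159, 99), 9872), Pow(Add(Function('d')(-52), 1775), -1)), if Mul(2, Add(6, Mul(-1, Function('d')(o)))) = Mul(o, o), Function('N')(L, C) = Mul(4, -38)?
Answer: Rational(3240, 143) ≈ 22.657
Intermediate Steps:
Function('N')(L, C) = -152
Function('d')(o) = Add(6, Mul(Rational(-1, 2), Pow(o, 2))) (Function('d')(o) = Add(6, Mul(Rational(-1, 2), Mul(o, o))) = Add(6, Mul(Rational(-1, 2), Pow(o, 2))))
Mul(Add(Function('N')(159, 99), 9872), Pow(Add(Function('d')(-52), 1775), -1)) = Mul(Add(-152, 9872), Pow(Add(Add(6, Mul(Rational(-1, 2), Pow(-52, 2))), 1775), -1)) = Mul(9720, Pow(Add(Add(6, Mul(Rational(-1, 2), 2704)), 1775), -1)) = Mul(9720, Pow(Add(Add(6, -1352), 1775), -1)) = Mul(9720, Pow(Add(-1346, 1775), -1)) = Mul(9720, Pow(429, -1)) = Mul(9720, Rational(1, 429)) = Rational(3240, 143)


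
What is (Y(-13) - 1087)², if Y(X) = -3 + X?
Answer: 1216609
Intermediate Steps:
(Y(-13) - 1087)² = ((-3 - 13) - 1087)² = (-16 - 1087)² = (-1103)² = 1216609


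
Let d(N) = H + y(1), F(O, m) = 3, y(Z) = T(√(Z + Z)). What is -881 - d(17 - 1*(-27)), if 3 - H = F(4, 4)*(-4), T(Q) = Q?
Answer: -896 - √2 ≈ -897.41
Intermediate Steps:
y(Z) = √2*√Z (y(Z) = √(Z + Z) = √(2*Z) = √2*√Z)
H = 15 (H = 3 - 3*(-4) = 3 - 1*(-12) = 3 + 12 = 15)
d(N) = 15 + √2 (d(N) = 15 + √2*√1 = 15 + √2*1 = 15 + √2)
-881 - d(17 - 1*(-27)) = -881 - (15 + √2) = -881 + (-15 - √2) = -896 - √2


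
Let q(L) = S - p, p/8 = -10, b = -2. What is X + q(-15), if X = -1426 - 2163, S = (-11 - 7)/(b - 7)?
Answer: -3507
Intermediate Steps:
S = 2 (S = (-11 - 7)/(-2 - 7) = -18/(-9) = -18*(-1/9) = 2)
p = -80 (p = 8*(-10) = -80)
q(L) = 82 (q(L) = 2 - 1*(-80) = 2 + 80 = 82)
X = -3589
X + q(-15) = -3589 + 82 = -3507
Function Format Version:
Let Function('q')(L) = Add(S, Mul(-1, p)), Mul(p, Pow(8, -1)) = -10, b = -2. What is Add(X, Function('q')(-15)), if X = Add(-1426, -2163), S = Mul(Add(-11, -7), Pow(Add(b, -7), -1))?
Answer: -3507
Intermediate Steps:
S = 2 (S = Mul(Add(-11, -7), Pow(Add(-2, -7), -1)) = Mul(-18, Pow(-9, -1)) = Mul(-18, Rational(-1, 9)) = 2)
p = -80 (p = Mul(8, -10) = -80)
Function('q')(L) = 82 (Function('q')(L) = Add(2, Mul(-1, -80)) = Add(2, 80) = 82)
X = -3589
Add(X, Function('q')(-15)) = Add(-3589, 82) = -3507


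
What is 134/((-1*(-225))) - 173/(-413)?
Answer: 94267/92925 ≈ 1.0144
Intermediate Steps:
134/((-1*(-225))) - 173/(-413) = 134/225 - 173*(-1/413) = 134*(1/225) + 173/413 = 134/225 + 173/413 = 94267/92925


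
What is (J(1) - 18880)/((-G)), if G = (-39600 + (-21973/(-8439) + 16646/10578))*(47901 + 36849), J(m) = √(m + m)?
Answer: -114185296/20295383817325 + 120959*√2/405907676346500 ≈ -5.6257e-6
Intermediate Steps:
J(m) = √2*√m (J(m) = √(2*m) = √2*√m)
G = -405907676346500/120959 (G = (-39600 + (-21973*(-1/8439) + 16646*(1/10578)))*84750 = (-39600 + (21973/8439 + 203/129))*84750 = (-39600 + 1515878/362877)*84750 = -14368413322/362877*84750 = -405907676346500/120959 ≈ -3.3557e+9)
(J(1) - 18880)/((-G)) = (√2*√1 - 18880)/((-1*(-405907676346500/120959))) = (√2*1 - 18880)/(405907676346500/120959) = (√2 - 18880)*(120959/405907676346500) = (-18880 + √2)*(120959/405907676346500) = -114185296/20295383817325 + 120959*√2/405907676346500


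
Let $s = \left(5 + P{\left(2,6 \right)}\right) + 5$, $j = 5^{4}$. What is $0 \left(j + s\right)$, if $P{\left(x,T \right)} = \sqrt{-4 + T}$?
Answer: $0$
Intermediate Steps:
$j = 625$
$s = 10 + \sqrt{2}$ ($s = \left(5 + \sqrt{-4 + 6}\right) + 5 = \left(5 + \sqrt{2}\right) + 5 = 10 + \sqrt{2} \approx 11.414$)
$0 \left(j + s\right) = 0 \left(625 + \left(10 + \sqrt{2}\right)\right) = 0 \left(635 + \sqrt{2}\right) = 0$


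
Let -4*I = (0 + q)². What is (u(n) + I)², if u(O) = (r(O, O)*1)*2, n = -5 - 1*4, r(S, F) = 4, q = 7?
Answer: 289/16 ≈ 18.063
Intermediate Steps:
n = -9 (n = -5 - 4 = -9)
u(O) = 8 (u(O) = (4*1)*2 = 4*2 = 8)
I = -49/4 (I = -(0 + 7)²/4 = -¼*7² = -¼*49 = -49/4 ≈ -12.250)
(u(n) + I)² = (8 - 49/4)² = (-17/4)² = 289/16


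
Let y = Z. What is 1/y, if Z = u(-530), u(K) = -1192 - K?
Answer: -1/662 ≈ -0.0015106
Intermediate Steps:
Z = -662 (Z = -1192 - 1*(-530) = -1192 + 530 = -662)
y = -662
1/y = 1/(-662) = -1/662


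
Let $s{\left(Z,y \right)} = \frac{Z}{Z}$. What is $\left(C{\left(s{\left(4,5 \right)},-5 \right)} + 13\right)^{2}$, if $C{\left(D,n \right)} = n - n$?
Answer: $169$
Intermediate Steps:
$s{\left(Z,y \right)} = 1$
$C{\left(D,n \right)} = 0$
$\left(C{\left(s{\left(4,5 \right)},-5 \right)} + 13\right)^{2} = \left(0 + 13\right)^{2} = 13^{2} = 169$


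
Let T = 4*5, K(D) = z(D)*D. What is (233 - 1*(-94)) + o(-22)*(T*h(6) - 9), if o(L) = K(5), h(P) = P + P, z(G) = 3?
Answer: 3792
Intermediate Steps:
h(P) = 2*P
K(D) = 3*D
o(L) = 15 (o(L) = 3*5 = 15)
T = 20
(233 - 1*(-94)) + o(-22)*(T*h(6) - 9) = (233 - 1*(-94)) + 15*(20*(2*6) - 9) = (233 + 94) + 15*(20*12 - 9) = 327 + 15*(240 - 9) = 327 + 15*231 = 327 + 3465 = 3792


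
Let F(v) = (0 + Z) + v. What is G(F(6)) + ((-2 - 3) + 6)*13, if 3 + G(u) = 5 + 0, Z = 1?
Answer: 15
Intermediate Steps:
F(v) = 1 + v (F(v) = (0 + 1) + v = 1 + v)
G(u) = 2 (G(u) = -3 + (5 + 0) = -3 + 5 = 2)
G(F(6)) + ((-2 - 3) + 6)*13 = 2 + ((-2 - 3) + 6)*13 = 2 + (-5 + 6)*13 = 2 + 1*13 = 2 + 13 = 15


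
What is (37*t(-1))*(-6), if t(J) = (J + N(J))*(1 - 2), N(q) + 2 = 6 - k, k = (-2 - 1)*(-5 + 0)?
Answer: -2664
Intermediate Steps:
k = 15 (k = -3*(-5) = 15)
N(q) = -11 (N(q) = -2 + (6 - 1*15) = -2 + (6 - 15) = -2 - 9 = -11)
t(J) = 11 - J (t(J) = (J - 11)*(1 - 2) = (-11 + J)*(-1) = 11 - J)
(37*t(-1))*(-6) = (37*(11 - 1*(-1)))*(-6) = (37*(11 + 1))*(-6) = (37*12)*(-6) = 444*(-6) = -2664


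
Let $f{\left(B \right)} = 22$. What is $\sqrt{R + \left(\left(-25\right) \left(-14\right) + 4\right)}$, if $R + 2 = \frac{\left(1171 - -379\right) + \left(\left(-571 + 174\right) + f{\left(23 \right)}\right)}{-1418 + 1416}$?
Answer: $\frac{i \sqrt{942}}{2} \approx 15.346 i$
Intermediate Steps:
$R = - \frac{1179}{2}$ ($R = -2 + \frac{\left(1171 - -379\right) + \left(\left(-571 + 174\right) + 22\right)}{-1418 + 1416} = -2 + \frac{\left(1171 + 379\right) + \left(-397 + 22\right)}{-2} = -2 + \left(1550 - 375\right) \left(- \frac{1}{2}\right) = -2 + 1175 \left(- \frac{1}{2}\right) = -2 - \frac{1175}{2} = - \frac{1179}{2} \approx -589.5$)
$\sqrt{R + \left(\left(-25\right) \left(-14\right) + 4\right)} = \sqrt{- \frac{1179}{2} + \left(\left(-25\right) \left(-14\right) + 4\right)} = \sqrt{- \frac{1179}{2} + \left(350 + 4\right)} = \sqrt{- \frac{1179}{2} + 354} = \sqrt{- \frac{471}{2}} = \frac{i \sqrt{942}}{2}$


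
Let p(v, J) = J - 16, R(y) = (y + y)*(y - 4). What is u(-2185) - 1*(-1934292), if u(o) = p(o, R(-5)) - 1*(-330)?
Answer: 1934696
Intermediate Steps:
R(y) = 2*y*(-4 + y) (R(y) = (2*y)*(-4 + y) = 2*y*(-4 + y))
p(v, J) = -16 + J
u(o) = 404 (u(o) = (-16 + 2*(-5)*(-4 - 5)) - 1*(-330) = (-16 + 2*(-5)*(-9)) + 330 = (-16 + 90) + 330 = 74 + 330 = 404)
u(-2185) - 1*(-1934292) = 404 - 1*(-1934292) = 404 + 1934292 = 1934696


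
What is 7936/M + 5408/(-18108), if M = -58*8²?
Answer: -319882/131283 ≈ -2.4366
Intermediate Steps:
M = -3712 (M = -58*64 = -3712)
7936/M + 5408/(-18108) = 7936/(-3712) + 5408/(-18108) = 7936*(-1/3712) + 5408*(-1/18108) = -62/29 - 1352/4527 = -319882/131283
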